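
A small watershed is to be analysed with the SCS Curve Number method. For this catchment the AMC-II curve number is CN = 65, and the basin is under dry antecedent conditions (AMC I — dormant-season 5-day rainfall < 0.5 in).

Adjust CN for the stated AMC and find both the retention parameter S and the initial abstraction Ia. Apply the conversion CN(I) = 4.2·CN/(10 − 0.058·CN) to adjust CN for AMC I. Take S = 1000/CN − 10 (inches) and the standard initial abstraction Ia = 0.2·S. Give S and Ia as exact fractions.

S = 500/39 in ≈ 12.821 in; Ia = 100/39 in ≈ 2.564 in

Adjust CN=65 to AMC I: 4.2·65/(10 − 0.058·65) → 273 ÷ (623/100) = 3900/89 ≈ 43.820
Retention S: 1000/CN − 10 with CN=43.820 → S = 500/39 ≈ 12.821 in
Ia = 0.2·(500/39) = 100/39 in ≈ 2.564 in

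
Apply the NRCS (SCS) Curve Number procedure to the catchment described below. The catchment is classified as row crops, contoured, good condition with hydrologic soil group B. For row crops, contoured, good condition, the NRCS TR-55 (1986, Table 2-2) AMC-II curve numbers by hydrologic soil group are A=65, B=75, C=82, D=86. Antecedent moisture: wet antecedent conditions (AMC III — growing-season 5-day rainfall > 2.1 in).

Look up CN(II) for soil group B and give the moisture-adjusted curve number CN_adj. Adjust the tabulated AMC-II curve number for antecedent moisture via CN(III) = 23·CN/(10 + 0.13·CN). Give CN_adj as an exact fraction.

NRCS table: row crops, contoured, good condition, soil group B → CN(II) = 75
CN(III) from CN(II)=75: (23·75)/(10 + 0.13·75) = 6900/79 ≈ 87.342

CN_adj = 6900/79 ≈ 87.342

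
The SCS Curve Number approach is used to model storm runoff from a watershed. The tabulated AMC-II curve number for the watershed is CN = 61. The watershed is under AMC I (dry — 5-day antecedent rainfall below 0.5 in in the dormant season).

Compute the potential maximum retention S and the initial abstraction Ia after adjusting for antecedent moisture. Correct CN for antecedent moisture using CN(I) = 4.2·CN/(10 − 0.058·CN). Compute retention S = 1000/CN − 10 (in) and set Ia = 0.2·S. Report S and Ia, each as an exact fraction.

S = 6500/427 in ≈ 15.222 in; Ia = 1300/427 in ≈ 3.044 in

CN(I) from CN(II)=61: (4.2·61)/(10 − 0.058·61) = 42700/1077 ≈ 39.647
Max retention: S = 1000/(42700/1077) − 10 = 6500/427 in (≈ 15.222 in)
Initial abstraction Ia = S/5 = (6500/427)/5 = 1300/427 ≈ 3.044 in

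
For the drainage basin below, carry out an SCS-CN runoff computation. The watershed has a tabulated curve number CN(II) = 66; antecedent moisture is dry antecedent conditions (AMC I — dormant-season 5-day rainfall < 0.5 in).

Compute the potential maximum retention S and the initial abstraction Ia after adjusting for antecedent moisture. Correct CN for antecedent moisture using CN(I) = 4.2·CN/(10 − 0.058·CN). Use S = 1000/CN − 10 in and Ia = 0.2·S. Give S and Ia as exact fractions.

S = 8500/693 in ≈ 12.266 in; Ia = 1700/693 in ≈ 2.453 in

CN(I) from CN(II)=66: (4.2·66)/(10 − 0.058·66) = 69300/1543 ≈ 44.913
S = 1000/(69300/1543) − 10 = 8500/693 in ≈ 12.266 in
Ia = 0.2·(8500/693) = 1700/693 in ≈ 2.453 in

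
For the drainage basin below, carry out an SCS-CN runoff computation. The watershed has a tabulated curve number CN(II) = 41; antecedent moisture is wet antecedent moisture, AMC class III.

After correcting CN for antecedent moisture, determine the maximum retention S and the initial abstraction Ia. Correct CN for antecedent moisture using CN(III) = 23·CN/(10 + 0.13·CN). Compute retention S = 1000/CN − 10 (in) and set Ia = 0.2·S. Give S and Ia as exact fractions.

S = 5900/943 in ≈ 6.257 in; Ia = 1180/943 in ≈ 1.251 in

Wet (AMC III): CN(III) = 23·41/(10 + 0.13·41) = 943/(1533/100) = 94300/1533 ≈ 61.513
Max retention: S = 1000/(94300/1533) − 10 = 5900/943 in (≈ 6.257 in)
Ia = 0.2·(5900/943) = 1180/943 in ≈ 1.251 in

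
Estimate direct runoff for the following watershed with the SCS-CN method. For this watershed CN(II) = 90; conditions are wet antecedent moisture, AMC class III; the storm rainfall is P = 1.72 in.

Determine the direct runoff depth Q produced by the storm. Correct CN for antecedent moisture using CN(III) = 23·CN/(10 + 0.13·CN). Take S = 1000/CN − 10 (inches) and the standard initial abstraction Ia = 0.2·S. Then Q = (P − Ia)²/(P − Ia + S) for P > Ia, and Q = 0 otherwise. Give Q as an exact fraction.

CN(III) from CN(II)=90: (23·90)/(10 + 0.13·90) = 20700/217 ≈ 95.392
S = 1000/(20700/217) − 10 = 100/207 in ≈ 0.483 in
Initial abstraction Ia = S/5 = (100/207)/5 = 20/207 ≈ 0.097 in
Since P=1.720 > Ia=0.097: effective rainfall P−Ia = 8401/5175 in
Q: (8401/5175)² ÷ (10901/5175) = 70576801/56412675 in (≈ 1.251 in)

Q = 70576801/56412675 in ≈ 1.251 in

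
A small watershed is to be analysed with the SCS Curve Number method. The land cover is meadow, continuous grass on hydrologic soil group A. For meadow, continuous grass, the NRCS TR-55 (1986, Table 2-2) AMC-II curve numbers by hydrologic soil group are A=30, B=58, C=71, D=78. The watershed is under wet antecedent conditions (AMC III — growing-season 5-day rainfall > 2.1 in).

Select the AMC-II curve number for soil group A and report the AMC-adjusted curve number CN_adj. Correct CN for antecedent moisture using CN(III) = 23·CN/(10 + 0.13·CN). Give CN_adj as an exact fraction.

NRCS table: meadow, continuous grass, soil group A → CN(II) = 30
CN(III) from CN(II)=30: (23·30)/(10 + 0.13·30) = 6900/139 ≈ 49.640

CN_adj = 6900/139 ≈ 49.640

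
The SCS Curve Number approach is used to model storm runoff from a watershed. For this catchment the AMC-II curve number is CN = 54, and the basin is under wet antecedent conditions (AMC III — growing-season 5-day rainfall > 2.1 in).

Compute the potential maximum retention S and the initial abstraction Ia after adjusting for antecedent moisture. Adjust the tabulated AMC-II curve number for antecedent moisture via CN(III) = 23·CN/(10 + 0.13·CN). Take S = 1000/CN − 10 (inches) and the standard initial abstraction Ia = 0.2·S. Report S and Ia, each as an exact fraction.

S = 100/27 in ≈ 3.704 in; Ia = 20/27 in ≈ 0.741 in

Adjust CN=54 to AMC III: 23·54/(10 + 0.13·54) → 1242 ÷ (851/50) = 2700/37 ≈ 72.973
S = 1000/(2700/37) − 10 = 100/27 in ≈ 3.704 in
Ia = 0.2S: 0.2·3.704 = 0.741 in (exactly 20/27)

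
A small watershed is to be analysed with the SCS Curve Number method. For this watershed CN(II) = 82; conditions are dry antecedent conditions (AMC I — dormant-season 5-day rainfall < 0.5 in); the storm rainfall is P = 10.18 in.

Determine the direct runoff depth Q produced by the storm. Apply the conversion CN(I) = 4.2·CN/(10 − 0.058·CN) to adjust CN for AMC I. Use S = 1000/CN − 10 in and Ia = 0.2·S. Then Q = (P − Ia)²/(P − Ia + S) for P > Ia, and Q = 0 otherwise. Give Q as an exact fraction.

Adjust CN=82 to AMC I: 4.2·82/(10 − 0.058·82) → (1722/5) ÷ (1311/250) = 28700/437 ≈ 65.675
Retention S: 1000/CN − 10 with CN=65.675 → S = 1500/287 ≈ 5.226 in
Initial abstraction Ia = S/5 = (1500/287)/5 = 300/287 ≈ 1.045 in
P − Ia = 10.180 − 1.045 = 131083/14350 ≈ 9.135 in (> 0, runoff occurs)
Q: (131083/14350)² ÷ (206083/14350) = 17182752889/2957291050 in (≈ 5.810 in)

Q = 17182752889/2957291050 in ≈ 5.810 in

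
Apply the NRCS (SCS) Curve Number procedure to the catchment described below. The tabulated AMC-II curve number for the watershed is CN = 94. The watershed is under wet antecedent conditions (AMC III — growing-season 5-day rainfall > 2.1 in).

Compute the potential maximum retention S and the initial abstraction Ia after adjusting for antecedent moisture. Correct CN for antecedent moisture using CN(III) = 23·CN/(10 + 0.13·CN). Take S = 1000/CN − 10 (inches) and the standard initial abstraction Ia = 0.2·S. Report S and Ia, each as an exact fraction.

CN(III) from CN(II)=94: (23·94)/(10 + 0.13·94) = 108100/1111 ≈ 97.300
S = 1000/(108100/1111) − 10 = 300/1081 in ≈ 0.278 in
Initial abstraction Ia = S/5 = (300/1081)/5 = 60/1081 ≈ 0.056 in

S = 300/1081 in ≈ 0.278 in; Ia = 60/1081 in ≈ 0.056 in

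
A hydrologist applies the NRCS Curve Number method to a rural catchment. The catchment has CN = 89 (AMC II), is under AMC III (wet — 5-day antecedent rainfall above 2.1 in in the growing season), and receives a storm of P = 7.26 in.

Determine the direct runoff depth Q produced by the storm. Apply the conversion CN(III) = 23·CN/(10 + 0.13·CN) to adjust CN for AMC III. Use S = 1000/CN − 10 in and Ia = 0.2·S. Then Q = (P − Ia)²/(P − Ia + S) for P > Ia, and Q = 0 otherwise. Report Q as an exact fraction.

Q = 48719391611/7323244850 in ≈ 6.653 in

CN(III) from CN(II)=89: (23·89)/(10 + 0.13·89) = 204700/2157 ≈ 94.900
S = 1000/(204700/2157) − 10 = 1100/2047 in ≈ 0.537 in
Ia = 0.2·(1100/2047) = 220/2047 in ≈ 0.107 in
P − Ia = 7.260 − 0.107 = 732061/102350 ≈ 7.153 in (> 0, runoff occurs)
Runoff Q = (P−Ia)²/(P−Ia+S) = (7.153)²/(7.153+0.537) = 48719391611/7323244850 ≈ 6.653 in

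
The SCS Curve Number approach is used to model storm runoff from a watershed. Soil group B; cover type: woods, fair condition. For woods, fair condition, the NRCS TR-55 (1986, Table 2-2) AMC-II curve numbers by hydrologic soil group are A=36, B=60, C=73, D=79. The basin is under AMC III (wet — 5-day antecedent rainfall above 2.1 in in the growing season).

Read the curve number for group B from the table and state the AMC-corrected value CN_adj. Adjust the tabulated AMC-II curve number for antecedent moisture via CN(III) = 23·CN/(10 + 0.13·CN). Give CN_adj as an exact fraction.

CN_adj = 6900/89 ≈ 77.528

NRCS table: woods, fair condition, soil group B → CN(II) = 60
CN(III) from CN(II)=60: (23·60)/(10 + 0.13·60) = 6900/89 ≈ 77.528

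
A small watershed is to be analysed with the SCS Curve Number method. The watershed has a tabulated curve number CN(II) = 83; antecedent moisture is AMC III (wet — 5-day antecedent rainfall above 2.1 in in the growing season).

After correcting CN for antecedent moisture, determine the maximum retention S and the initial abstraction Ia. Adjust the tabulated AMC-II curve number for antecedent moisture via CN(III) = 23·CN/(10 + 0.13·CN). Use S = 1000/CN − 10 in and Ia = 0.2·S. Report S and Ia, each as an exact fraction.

CN(III) from CN(II)=83: (23·83)/(10 + 0.13·83) = 190900/2079 ≈ 91.823
S = 1000/(190900/2079) − 10 = 1700/1909 in ≈ 0.891 in
Ia = 0.2S: 0.2·0.891 = 0.178 in (exactly 340/1909)

S = 1700/1909 in ≈ 0.891 in; Ia = 340/1909 in ≈ 0.178 in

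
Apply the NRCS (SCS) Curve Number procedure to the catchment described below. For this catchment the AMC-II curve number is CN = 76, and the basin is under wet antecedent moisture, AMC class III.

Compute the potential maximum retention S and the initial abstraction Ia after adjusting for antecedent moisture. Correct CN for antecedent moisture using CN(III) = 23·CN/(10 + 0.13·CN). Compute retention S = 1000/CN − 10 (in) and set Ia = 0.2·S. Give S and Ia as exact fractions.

S = 600/437 in ≈ 1.373 in; Ia = 120/437 in ≈ 0.275 in

CN(III) from CN(II)=76: (23·76)/(10 + 0.13·76) = 43700/497 ≈ 87.928
S = 1000/(43700/497) − 10 = 600/437 in ≈ 1.373 in
Ia = 0.2S: 0.2·1.373 = 0.275 in (exactly 120/437)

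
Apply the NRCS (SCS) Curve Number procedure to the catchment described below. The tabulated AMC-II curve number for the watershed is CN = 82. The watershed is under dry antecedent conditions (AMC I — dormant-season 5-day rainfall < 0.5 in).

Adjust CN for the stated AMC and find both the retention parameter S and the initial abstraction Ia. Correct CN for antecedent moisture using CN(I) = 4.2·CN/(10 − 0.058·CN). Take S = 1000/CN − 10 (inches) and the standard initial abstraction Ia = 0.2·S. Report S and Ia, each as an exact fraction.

Dry (AMC I): CN(I) = 4.2·82/(10 − 0.058·82) = (1722/5)/(1311/250) = 28700/437 ≈ 65.675
Retention S: 1000/CN − 10 with CN=65.675 → S = 1500/287 ≈ 5.226 in
Ia = 0.2·(1500/287) = 300/287 in ≈ 1.045 in

S = 1500/287 in ≈ 5.226 in; Ia = 300/287 in ≈ 1.045 in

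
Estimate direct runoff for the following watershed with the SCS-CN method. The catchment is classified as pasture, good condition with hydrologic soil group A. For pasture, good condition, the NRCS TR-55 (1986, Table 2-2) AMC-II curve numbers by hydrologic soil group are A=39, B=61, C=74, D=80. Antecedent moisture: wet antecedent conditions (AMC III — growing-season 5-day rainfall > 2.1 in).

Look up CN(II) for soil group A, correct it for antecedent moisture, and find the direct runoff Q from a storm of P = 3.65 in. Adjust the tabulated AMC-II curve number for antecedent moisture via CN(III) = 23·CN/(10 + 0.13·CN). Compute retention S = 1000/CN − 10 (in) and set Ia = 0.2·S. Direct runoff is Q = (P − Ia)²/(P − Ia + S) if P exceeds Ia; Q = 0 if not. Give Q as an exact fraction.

Q = 1687648561/2925673140 in ≈ 0.577 in

NRCS table: pasture, good condition, soil group A → CN(II) = 39
CN(III) from CN(II)=39: (23·39)/(10 + 0.13·39) = 89700/1507 ≈ 59.522
S = 1000/(89700/1507) − 10 = 6100/897 in ≈ 6.800 in
Ia = 0.2·(6100/897) = 1220/897 in ≈ 1.360 in
P − Ia = 3.650 − 1.360 = 41081/17940 ≈ 2.290 in (> 0, runoff occurs)
Q: (41081/17940)² ÷ (163081/17940) = 1687648561/2925673140 in (≈ 0.577 in)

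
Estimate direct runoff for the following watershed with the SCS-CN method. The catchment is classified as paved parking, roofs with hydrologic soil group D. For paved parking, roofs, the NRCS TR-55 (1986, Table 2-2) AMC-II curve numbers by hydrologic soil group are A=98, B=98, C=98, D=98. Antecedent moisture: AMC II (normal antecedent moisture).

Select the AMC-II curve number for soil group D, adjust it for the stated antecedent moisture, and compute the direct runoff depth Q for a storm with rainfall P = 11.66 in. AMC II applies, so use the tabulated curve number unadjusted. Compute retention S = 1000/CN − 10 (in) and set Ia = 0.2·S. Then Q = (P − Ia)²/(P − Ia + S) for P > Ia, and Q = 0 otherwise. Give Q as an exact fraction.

Q = 810370089/70969150 in ≈ 11.419 in

NRCS table: paved parking, roofs, soil group D → CN(II) = 98
CN(II) = 98; AMC II needs no correction.
S = 1000/98 − 10 = 10/49 in ≈ 0.204 in
Initial abstraction Ia = S/5 = (10/49)/5 = 2/49 ≈ 0.041 in
Excess rainfall: 11.660 − 0.041 = 11.619 in; P > Ia so Q > 0
Q = (28467/2450)²/((28467/2450) + 10/49) = (810370089/6002500)/(28967/2450) = 810370089/70969150 in ≈ 11.419 in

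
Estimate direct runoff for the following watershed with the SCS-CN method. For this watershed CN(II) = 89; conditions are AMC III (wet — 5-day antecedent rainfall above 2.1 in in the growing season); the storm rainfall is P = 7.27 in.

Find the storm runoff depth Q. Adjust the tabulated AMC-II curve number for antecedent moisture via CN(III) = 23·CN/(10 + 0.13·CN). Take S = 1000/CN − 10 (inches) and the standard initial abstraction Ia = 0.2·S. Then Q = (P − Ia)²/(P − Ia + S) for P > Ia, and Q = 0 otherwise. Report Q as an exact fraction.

Q = 2149651536561/322641794300 in ≈ 6.663 in

Adjust CN=89 to AMC III: 23·89/(10 + 0.13·89) → 2047 ÷ (2157/100) = 204700/2157 ≈ 94.900
Max retention: S = 1000/(204700/2157) − 10 = 1100/2047 in (≈ 0.537 in)
Ia = 0.2·(1100/2047) = 220/2047 in ≈ 0.107 in
P − Ia = 7.270 − 0.107 = 1466169/204700 ≈ 7.163 in (> 0, runoff occurs)
Q = (1466169/204700)²/((1466169/204700) + 1100/2047) = (2149651536561/41902090000)/(1576169/204700) = 2149651536561/322641794300 in ≈ 6.663 in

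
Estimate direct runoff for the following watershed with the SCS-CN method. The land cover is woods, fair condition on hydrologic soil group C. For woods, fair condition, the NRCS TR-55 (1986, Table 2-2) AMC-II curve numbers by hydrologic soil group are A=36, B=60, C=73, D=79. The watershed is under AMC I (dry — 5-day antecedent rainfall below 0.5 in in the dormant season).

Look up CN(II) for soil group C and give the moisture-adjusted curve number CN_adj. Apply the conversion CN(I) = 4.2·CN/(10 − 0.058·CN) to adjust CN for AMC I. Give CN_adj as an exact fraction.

CN_adj = 51100/961 ≈ 53.174

NRCS table: woods, fair condition, soil group C → CN(II) = 73
CN(I) from CN(II)=73: (4.2·73)/(10 − 0.058·73) = 51100/961 ≈ 53.174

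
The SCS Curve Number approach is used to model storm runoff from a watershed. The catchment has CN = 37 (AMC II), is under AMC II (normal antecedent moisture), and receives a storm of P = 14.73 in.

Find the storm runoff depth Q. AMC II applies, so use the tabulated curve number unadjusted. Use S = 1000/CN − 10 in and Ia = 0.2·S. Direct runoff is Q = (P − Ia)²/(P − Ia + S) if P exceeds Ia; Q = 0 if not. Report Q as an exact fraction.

CN(II) = 37; AMC II needs no correction.
S = 1000/37 − 10 = 630/37 in ≈ 17.027 in
Ia = 0.2S: 0.2·17.027 = 3.405 in (exactly 126/37)
P − Ia = 14.730 − 3.405 = 41901/3700 ≈ 11.325 in (> 0, runoff occurs)
Q = (41901/3700)²/((41901/3700) + 630/37) = (1755693801/13690000)/(104901/3700) = 585231267/129377900 in ≈ 4.523 in

Q = 585231267/129377900 in ≈ 4.523 in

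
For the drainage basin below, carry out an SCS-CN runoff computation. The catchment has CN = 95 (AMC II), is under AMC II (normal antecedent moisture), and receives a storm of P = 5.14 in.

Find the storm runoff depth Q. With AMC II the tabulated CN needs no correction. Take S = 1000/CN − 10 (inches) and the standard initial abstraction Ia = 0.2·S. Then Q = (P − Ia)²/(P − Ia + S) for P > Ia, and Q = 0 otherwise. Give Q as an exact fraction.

AMC II — tabulated CN = 95 applies directly.
Retention S: 1000/CN − 10 with CN=95.000 → S = 10/19 ≈ 0.526 in
Ia = 0.2·(10/19) = 2/19 in ≈ 0.105 in
Since P=5.140 > Ia=0.105: effective rainfall P−Ia = 4783/950 in
Q = (4783/950)²/((4783/950) + 10/19) = (22877089/902500)/(5283/950) = 22877089/5018850 in ≈ 4.558 in

Q = 22877089/5018850 in ≈ 4.558 in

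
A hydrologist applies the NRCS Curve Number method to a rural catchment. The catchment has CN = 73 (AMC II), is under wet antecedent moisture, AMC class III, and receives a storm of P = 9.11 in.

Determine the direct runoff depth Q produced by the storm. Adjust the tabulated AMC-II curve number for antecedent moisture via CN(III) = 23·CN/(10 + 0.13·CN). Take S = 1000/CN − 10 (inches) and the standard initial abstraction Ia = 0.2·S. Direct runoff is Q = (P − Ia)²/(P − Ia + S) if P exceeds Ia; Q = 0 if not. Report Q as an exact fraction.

Q = 2177303873761/293081035100 in ≈ 7.429 in

Wet (AMC III): CN(III) = 23·73/(10 + 0.13·73) = 1679/(1949/100) = 167900/1949 ≈ 86.147
Retention S: 1000/CN − 10 with CN=86.147 → S = 2700/1679 ≈ 1.608 in
Ia = 0.2S: 0.2·1.608 = 0.322 in (exactly 540/1679)
Since P=9.110 > Ia=0.322: effective rainfall P−Ia = 1475569/167900 in
Runoff Q = (P−Ia)²/(P−Ia+S) = (8.788)²/(8.788+1.608) = 2177303873761/293081035100 ≈ 7.429 in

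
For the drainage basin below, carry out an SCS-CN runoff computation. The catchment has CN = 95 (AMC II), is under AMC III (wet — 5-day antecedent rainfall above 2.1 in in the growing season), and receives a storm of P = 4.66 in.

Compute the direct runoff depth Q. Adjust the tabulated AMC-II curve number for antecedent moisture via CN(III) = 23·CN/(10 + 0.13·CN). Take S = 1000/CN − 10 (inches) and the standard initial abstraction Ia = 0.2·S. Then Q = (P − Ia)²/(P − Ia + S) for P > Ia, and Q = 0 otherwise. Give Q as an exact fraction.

Q = 10164874041/2312188850 in ≈ 4.396 in

CN(III) from CN(II)=95: (23·95)/(10 + 0.13·95) = 43700/447 ≈ 97.763
Max retention: S = 1000/(43700/447) − 10 = 100/437 in (≈ 0.229 in)
Ia = 0.2S: 0.2·0.229 = 0.046 in (exactly 20/437)
Excess rainfall: 4.660 − 0.046 = 4.614 in; P > Ia so Q > 0
Q = (100821/21850)²/((100821/21850) + 100/437) = (10164874041/477422500)/(105821/21850) = 10164874041/2312188850 in ≈ 4.396 in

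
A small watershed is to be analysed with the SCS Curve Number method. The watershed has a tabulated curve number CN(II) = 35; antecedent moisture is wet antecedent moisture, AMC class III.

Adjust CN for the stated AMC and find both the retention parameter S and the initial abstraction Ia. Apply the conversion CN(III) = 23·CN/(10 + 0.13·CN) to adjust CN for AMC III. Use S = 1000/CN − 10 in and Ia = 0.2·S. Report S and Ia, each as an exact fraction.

S = 1300/161 in ≈ 8.075 in; Ia = 260/161 in ≈ 1.615 in

Adjust CN=35 to AMC III: 23·35/(10 + 0.13·35) → 805 ÷ (291/20) = 16100/291 ≈ 55.326
S = 1000/(16100/291) − 10 = 1300/161 in ≈ 8.075 in
Initial abstraction Ia = S/5 = (1300/161)/5 = 260/161 ≈ 1.615 in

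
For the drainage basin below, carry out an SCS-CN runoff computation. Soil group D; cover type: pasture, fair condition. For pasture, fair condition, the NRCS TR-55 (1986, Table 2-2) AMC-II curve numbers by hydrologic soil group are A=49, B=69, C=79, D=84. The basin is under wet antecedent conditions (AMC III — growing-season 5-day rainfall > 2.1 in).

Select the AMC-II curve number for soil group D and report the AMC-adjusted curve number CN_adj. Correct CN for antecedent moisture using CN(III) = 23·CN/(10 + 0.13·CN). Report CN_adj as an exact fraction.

CN_adj = 48300/523 ≈ 92.352

NRCS table: pasture, fair condition, soil group D → CN(II) = 84
Wet (AMC III): CN(III) = 23·84/(10 + 0.13·84) = 1932/(523/25) = 48300/523 ≈ 92.352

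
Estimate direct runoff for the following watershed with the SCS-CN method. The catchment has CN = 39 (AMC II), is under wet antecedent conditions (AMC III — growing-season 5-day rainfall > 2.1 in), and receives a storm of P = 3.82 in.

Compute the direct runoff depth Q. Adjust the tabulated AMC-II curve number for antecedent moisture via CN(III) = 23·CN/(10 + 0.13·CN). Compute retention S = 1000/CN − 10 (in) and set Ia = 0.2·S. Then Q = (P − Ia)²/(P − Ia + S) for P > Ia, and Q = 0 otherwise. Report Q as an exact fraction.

Q = 12172046929/18627415950 in ≈ 0.653 in

CN(III) from CN(II)=39: (23·39)/(10 + 0.13·39) = 89700/1507 ≈ 59.522
Retention S: 1000/CN − 10 with CN=59.522 → S = 6100/897 ≈ 6.800 in
Ia = 0.2·(6100/897) = 1220/897 in ≈ 1.360 in
P − Ia = 3.820 − 1.360 = 110327/44850 ≈ 2.460 in (> 0, runoff occurs)
Q: (110327/44850)² ÷ (415327/44850) = 12172046929/18627415950 in (≈ 0.653 in)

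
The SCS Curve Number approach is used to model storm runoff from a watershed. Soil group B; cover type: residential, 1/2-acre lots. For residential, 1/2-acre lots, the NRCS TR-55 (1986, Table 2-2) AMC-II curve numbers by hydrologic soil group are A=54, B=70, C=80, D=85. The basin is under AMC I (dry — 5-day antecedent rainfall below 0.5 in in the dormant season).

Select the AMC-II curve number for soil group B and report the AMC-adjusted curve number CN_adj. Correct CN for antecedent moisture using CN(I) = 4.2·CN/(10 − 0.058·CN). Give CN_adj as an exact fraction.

NRCS table: residential, 1/2-acre lots, soil group B → CN(II) = 70
Adjust CN=70 to AMC I: 4.2·70/(10 − 0.058·70) → 294 ÷ (297/50) = 4900/99 ≈ 49.495

CN_adj = 4900/99 ≈ 49.495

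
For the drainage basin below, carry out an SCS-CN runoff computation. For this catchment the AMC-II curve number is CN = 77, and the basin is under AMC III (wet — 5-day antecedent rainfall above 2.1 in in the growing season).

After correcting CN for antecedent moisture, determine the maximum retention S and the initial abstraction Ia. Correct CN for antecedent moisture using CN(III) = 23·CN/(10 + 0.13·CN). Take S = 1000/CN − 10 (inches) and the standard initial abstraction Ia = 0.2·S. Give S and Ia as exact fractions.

S = 100/77 in ≈ 1.299 in; Ia = 20/77 in ≈ 0.260 in

Adjust CN=77 to AMC III: 23·77/(10 + 0.13·77) → 1771 ÷ (2001/100) = 7700/87 ≈ 88.506
Retention S: 1000/CN − 10 with CN=88.506 → S = 100/77 ≈ 1.299 in
Initial abstraction Ia = S/5 = (100/77)/5 = 20/77 ≈ 0.260 in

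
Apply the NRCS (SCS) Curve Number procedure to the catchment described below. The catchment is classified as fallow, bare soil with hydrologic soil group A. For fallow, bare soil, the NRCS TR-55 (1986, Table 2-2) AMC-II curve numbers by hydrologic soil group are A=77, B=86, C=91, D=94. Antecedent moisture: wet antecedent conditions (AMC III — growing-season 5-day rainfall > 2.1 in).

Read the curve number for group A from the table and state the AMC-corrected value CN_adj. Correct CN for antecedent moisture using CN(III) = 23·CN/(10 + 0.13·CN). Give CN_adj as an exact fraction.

CN_adj = 7700/87 ≈ 88.506

NRCS table: fallow, bare soil, soil group A → CN(II) = 77
Adjust CN=77 to AMC III: 23·77/(10 + 0.13·77) → 1771 ÷ (2001/100) = 7700/87 ≈ 88.506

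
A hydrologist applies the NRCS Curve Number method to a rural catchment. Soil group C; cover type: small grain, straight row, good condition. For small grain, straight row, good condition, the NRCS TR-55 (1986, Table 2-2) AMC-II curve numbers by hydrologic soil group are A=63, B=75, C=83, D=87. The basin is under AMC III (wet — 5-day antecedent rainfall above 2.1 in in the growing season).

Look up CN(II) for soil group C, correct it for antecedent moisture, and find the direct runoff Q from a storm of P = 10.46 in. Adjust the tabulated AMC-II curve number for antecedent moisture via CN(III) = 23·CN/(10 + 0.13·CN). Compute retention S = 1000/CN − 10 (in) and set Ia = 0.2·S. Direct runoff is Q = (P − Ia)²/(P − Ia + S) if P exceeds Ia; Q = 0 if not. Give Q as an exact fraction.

Q = 963159699649/101788548150 in ≈ 9.462 in

NRCS table: small grain, straight row, good condition, soil group C → CN(II) = 83
Adjust CN=83 to AMC III: 23·83/(10 + 0.13·83) → 1909 ÷ (2079/100) = 190900/2079 ≈ 91.823
Max retention: S = 1000/(190900/2079) − 10 = 1700/1909 in (≈ 0.891 in)
Ia = 0.2·(1700/1909) = 340/1909 in ≈ 0.178 in
P − Ia = 10.460 − 0.178 = 981407/95450 ≈ 10.282 in (> 0, runoff occurs)
Q: (981407/95450)² ÷ (1066407/95450) = 963159699649/101788548150 in (≈ 9.462 in)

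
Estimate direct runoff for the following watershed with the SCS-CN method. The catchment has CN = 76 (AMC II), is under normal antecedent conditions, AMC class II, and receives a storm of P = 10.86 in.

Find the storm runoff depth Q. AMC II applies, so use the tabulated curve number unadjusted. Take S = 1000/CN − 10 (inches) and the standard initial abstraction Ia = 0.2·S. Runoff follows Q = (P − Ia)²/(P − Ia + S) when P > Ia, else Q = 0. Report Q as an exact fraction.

CN(II) = 76; AMC II needs no correction.
Retention S: 1000/CN − 10 with CN=76.000 → S = 60/19 ≈ 3.158 in
Ia = 0.2·(60/19) = 12/19 in ≈ 0.632 in
Excess rainfall: 10.860 − 0.632 = 10.228 in; P > Ia so Q > 0
Q = (9717/950)²/((9717/950) + 60/19) = (94420089/902500)/(12717/950) = 10491121/1342350 in ≈ 7.815 in

Q = 10491121/1342350 in ≈ 7.815 in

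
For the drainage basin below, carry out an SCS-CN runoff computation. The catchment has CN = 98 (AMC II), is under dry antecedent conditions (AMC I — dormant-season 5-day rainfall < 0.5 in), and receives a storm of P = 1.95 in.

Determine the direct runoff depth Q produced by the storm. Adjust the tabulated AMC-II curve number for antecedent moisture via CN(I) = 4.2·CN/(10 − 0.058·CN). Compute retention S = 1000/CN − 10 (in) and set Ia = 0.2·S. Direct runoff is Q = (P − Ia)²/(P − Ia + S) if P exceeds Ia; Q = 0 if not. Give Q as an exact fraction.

Q = 1453973161/990535980 in ≈ 1.468 in

Adjust CN=98 to AMC I: 4.2·98/(10 − 0.058·98) → (2058/5) ÷ (1079/250) = 102900/1079 ≈ 95.366
S = 1000/(102900/1079) − 10 = 500/1029 in ≈ 0.486 in
Ia = 0.2S: 0.2·0.486 = 0.097 in (exactly 100/1029)
Since P=1.950 > Ia=0.097: effective rainfall P−Ia = 38131/20580 in
Q: (38131/20580)² ÷ (48131/20580) = 1453973161/990535980 in (≈ 1.468 in)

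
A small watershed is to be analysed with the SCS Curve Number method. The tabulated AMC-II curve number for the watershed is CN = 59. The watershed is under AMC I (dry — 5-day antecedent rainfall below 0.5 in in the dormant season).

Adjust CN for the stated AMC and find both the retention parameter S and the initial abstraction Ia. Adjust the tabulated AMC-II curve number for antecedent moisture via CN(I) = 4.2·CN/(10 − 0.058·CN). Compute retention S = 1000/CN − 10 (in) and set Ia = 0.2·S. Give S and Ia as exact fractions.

CN(I) from CN(II)=59: (4.2·59)/(10 − 0.058·59) = 123900/3289 ≈ 37.671
Max retention: S = 1000/(123900/3289) − 10 = 20500/1239 in (≈ 16.546 in)
Ia = 0.2·(20500/1239) = 4100/1239 in ≈ 3.309 in

S = 20500/1239 in ≈ 16.546 in; Ia = 4100/1239 in ≈ 3.309 in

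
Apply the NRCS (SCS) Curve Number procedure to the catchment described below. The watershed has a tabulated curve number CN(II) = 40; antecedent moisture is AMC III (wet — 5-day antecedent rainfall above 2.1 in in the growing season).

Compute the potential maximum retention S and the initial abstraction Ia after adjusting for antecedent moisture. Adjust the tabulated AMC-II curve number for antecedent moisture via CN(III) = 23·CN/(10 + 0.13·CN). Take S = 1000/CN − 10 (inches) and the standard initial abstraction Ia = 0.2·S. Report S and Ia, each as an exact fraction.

S = 150/23 in ≈ 6.522 in; Ia = 30/23 in ≈ 1.304 in

CN(III) from CN(II)=40: (23·40)/(10 + 0.13·40) = 1150/19 ≈ 60.526
S = 1000/(1150/19) − 10 = 150/23 in ≈ 6.522 in
Ia = 0.2·(150/23) = 30/23 in ≈ 1.304 in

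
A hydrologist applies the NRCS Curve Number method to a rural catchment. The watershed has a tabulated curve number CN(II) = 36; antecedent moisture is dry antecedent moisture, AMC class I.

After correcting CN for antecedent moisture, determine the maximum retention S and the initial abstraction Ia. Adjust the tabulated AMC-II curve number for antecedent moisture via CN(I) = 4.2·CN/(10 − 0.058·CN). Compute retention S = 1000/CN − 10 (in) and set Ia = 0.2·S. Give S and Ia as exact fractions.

S = 8000/189 in ≈ 42.328 in; Ia = 1600/189 in ≈ 8.466 in

Dry (AMC I): CN(I) = 4.2·36/(10 − 0.058·36) = (756/5)/(989/125) = 18900/989 ≈ 19.110
Retention S: 1000/CN − 10 with CN=19.110 → S = 8000/189 ≈ 42.328 in
Initial abstraction Ia = S/5 = (8000/189)/5 = 1600/189 ≈ 8.466 in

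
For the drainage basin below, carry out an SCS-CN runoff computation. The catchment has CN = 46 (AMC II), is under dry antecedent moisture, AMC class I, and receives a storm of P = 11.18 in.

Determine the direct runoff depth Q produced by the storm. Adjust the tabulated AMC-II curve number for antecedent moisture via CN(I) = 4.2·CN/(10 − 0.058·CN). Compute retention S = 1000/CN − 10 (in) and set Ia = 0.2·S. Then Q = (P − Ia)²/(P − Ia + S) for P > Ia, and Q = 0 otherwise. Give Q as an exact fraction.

Q = 2024910001/2173491950 in ≈ 0.932 in

Adjust CN=46 to AMC I: 4.2·46/(10 − 0.058·46) → (966/5) ÷ (1833/250) = 16100/611 ≈ 26.350
Retention S: 1000/CN − 10 with CN=26.350 → S = 4500/161 ≈ 27.950 in
Initial abstraction Ia = S/5 = (4500/161)/5 = 900/161 ≈ 5.590 in
Since P=11.180 > Ia=5.590: effective rainfall P−Ia = 44999/8050 in
Q = (44999/8050)²/((44999/8050) + 4500/161) = (2024910001/64802500)/(269999/8050) = 2024910001/2173491950 in ≈ 0.932 in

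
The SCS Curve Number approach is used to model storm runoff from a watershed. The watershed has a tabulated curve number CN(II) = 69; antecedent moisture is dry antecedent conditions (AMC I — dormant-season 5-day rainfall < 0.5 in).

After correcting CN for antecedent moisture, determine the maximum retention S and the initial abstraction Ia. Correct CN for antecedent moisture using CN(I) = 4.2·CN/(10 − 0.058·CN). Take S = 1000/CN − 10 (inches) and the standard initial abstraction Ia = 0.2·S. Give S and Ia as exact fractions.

S = 15500/1449 in ≈ 10.697 in; Ia = 3100/1449 in ≈ 2.139 in

CN(I) from CN(II)=69: (4.2·69)/(10 − 0.058·69) = 144900/2999 ≈ 48.316
Retention S: 1000/CN − 10 with CN=48.316 → S = 15500/1449 ≈ 10.697 in
Ia = 0.2·(15500/1449) = 3100/1449 in ≈ 2.139 in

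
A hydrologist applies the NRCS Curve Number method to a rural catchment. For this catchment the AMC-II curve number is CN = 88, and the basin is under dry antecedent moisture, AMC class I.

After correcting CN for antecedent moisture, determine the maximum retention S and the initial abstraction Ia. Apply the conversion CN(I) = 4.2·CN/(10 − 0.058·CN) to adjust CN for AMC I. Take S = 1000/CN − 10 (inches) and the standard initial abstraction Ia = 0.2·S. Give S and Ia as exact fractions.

CN(I) from CN(II)=88: (4.2·88)/(10 − 0.058·88) = 3850/51 ≈ 75.490
Max retention: S = 1000/(3850/51) − 10 = 250/77 in (≈ 3.247 in)
Initial abstraction Ia = S/5 = (250/77)/5 = 50/77 ≈ 0.649 in

S = 250/77 in ≈ 3.247 in; Ia = 50/77 in ≈ 0.649 in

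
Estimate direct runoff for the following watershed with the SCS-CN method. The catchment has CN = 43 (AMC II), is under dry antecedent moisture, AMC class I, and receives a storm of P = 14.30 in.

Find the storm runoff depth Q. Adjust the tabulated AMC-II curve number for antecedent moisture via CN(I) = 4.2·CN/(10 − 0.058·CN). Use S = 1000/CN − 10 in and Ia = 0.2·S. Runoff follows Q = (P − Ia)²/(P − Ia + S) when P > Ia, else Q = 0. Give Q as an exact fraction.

CN(I) from CN(II)=43: (4.2·43)/(10 − 0.058·43) = 30100/1251 ≈ 24.061
Max retention: S = 1000/(30100/1251) − 10 = 9500/301 in (≈ 31.561 in)
Initial abstraction Ia = S/5 = (9500/301)/5 = 1900/301 ≈ 6.312 in
P − Ia = 14.300 − 6.312 = 24043/3010 ≈ 7.988 in (> 0, runoff occurs)
Q = (24043/3010)²/((24043/3010) + 9500/301) = (578065849/9060100)/(119043/3010) = 578065849/358319430 in ≈ 1.613 in

Q = 578065849/358319430 in ≈ 1.613 in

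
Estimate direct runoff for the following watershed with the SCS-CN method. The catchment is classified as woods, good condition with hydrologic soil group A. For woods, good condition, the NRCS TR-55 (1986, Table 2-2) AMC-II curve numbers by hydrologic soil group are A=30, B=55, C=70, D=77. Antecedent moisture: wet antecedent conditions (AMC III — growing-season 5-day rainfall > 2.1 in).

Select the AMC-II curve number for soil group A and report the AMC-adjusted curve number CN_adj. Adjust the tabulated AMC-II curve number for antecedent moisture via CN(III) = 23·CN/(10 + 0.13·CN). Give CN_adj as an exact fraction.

NRCS table: woods, good condition, soil group A → CN(II) = 30
CN(III) from CN(II)=30: (23·30)/(10 + 0.13·30) = 6900/139 ≈ 49.640

CN_adj = 6900/139 ≈ 49.640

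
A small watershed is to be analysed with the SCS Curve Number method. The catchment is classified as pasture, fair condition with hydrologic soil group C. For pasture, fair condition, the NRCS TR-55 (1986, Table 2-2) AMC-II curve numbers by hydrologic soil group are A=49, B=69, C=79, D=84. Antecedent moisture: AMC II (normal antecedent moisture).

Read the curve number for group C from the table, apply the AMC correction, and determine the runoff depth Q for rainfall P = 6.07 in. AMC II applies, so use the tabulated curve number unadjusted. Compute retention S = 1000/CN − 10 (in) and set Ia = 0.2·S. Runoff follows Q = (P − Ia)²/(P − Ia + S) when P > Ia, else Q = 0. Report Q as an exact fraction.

Q = 1914325009/511548700 in ≈ 3.742 in

NRCS table: pasture, fair condition, soil group C → CN(II) = 79
Average conditions: CN = 79 (no AMC adjustment).
S = 1000/79 − 10 = 210/79 in ≈ 2.658 in
Initial abstraction Ia = S/5 = (210/79)/5 = 42/79 ≈ 0.532 in
Excess rainfall: 6.070 − 0.532 = 5.538 in; P > Ia so Q > 0
Q: (43753/7900)² ÷ (64753/7900) = 1914325009/511548700 in (≈ 3.742 in)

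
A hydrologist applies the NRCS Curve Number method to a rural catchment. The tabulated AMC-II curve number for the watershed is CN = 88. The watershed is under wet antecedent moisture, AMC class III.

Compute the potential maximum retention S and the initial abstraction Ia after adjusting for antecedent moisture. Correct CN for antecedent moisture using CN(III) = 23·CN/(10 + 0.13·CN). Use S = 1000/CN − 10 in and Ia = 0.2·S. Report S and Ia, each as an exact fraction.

S = 150/253 in ≈ 0.593 in; Ia = 30/253 in ≈ 0.119 in

CN(III) from CN(II)=88: (23·88)/(10 + 0.13·88) = 6325/67 ≈ 94.403
Retention S: 1000/CN − 10 with CN=94.403 → S = 150/253 ≈ 0.593 in
Initial abstraction Ia = S/5 = (150/253)/5 = 30/253 ≈ 0.119 in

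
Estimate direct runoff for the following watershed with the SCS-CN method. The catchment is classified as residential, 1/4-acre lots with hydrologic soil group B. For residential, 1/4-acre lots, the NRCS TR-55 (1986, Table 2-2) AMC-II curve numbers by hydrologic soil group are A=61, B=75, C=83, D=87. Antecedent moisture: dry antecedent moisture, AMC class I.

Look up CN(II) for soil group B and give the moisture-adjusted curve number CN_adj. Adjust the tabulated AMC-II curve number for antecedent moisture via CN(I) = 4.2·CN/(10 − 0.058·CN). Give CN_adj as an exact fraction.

NRCS table: residential, 1/4-acre lots, soil group B → CN(II) = 75
Adjust CN=75 to AMC I: 4.2·75/(10 − 0.058·75) → 315 ÷ (113/20) = 6300/113 ≈ 55.752

CN_adj = 6300/113 ≈ 55.752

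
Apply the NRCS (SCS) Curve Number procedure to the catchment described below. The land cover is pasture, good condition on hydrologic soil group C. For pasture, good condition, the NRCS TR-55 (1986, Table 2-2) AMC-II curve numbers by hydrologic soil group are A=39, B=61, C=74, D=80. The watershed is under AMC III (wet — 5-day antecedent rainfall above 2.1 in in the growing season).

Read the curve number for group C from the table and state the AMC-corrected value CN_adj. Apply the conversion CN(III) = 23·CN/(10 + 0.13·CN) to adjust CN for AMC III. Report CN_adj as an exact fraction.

NRCS table: pasture, good condition, soil group C → CN(II) = 74
Adjust CN=74 to AMC III: 23·74/(10 + 0.13·74) → 1702 ÷ (981/50) = 85100/981 ≈ 86.748

CN_adj = 85100/981 ≈ 86.748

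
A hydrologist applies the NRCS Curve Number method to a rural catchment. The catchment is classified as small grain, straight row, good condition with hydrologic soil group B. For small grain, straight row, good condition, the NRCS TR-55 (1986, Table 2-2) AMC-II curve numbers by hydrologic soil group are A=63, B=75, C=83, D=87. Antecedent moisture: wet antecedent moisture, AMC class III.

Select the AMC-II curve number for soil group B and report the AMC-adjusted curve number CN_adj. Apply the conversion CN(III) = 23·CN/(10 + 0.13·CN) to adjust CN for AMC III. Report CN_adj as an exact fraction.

NRCS table: small grain, straight row, good condition, soil group B → CN(II) = 75
CN(III) from CN(II)=75: (23·75)/(10 + 0.13·75) = 6900/79 ≈ 87.342

CN_adj = 6900/79 ≈ 87.342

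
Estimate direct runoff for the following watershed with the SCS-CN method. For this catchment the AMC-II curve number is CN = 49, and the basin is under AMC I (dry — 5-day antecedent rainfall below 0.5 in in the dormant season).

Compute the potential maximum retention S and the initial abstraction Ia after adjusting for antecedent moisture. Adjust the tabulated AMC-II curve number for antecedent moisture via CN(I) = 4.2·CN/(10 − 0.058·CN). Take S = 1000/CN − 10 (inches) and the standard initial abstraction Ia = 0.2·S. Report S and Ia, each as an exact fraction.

S = 8500/343 in ≈ 24.781 in; Ia = 1700/343 in ≈ 4.956 in

Adjust CN=49 to AMC I: 4.2·49/(10 − 0.058·49) → (1029/5) ÷ (3579/500) = 34300/1193 ≈ 28.751
Retention S: 1000/CN − 10 with CN=28.751 → S = 8500/343 ≈ 24.781 in
Initial abstraction Ia = S/5 = (8500/343)/5 = 1700/343 ≈ 4.956 in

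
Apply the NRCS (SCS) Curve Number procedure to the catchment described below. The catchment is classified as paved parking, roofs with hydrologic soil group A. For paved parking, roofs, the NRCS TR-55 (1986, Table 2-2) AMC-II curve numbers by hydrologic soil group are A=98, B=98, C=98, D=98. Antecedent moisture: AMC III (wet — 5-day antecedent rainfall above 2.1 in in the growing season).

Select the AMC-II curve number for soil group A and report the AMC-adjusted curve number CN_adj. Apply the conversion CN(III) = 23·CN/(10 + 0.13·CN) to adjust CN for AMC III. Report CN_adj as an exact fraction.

CN_adj = 112700/1137 ≈ 99.120

NRCS table: paved parking, roofs, soil group A → CN(II) = 98
Adjust CN=98 to AMC III: 23·98/(10 + 0.13·98) → 2254 ÷ (1137/50) = 112700/1137 ≈ 99.120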